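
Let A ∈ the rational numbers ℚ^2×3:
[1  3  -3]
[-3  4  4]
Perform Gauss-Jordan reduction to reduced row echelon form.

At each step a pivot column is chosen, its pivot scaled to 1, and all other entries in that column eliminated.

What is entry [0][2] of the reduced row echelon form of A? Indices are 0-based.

M[0][2] = -24/13

step 1: normalize row 0 (÷1) = (1, 3, -3)
  row 1: subtract -3×row0 = (0, 13, -5)
step 2: normalize row 1 (÷13) = (0, 1, -5/13)
  row 0: subtract 3×row1 = (1, 0, -24/13)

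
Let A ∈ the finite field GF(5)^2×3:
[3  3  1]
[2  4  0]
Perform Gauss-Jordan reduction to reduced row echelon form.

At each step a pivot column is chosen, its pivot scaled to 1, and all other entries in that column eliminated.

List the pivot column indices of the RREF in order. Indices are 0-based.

[1] R0 /= 3  ⇒  (1, 1, 2)
     R1 -= 2·R0  ⇒  (0, 2, 1)
[2] R1 /= 2  ⇒  (0, 1, 3)
     R0 -= 1·R1  ⇒  (1, 0, 4)

pivot columns: 0, 1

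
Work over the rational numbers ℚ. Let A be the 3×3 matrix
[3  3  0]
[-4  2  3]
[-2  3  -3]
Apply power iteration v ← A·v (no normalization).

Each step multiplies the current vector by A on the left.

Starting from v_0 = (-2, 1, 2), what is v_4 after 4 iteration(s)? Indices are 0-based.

v_0 = (-2, 1, 2).
v_1 = A·v_0 = (-3, 16, 1).
v_2 = A·v_1 = (39, 47, 51).
v_3 = A·v_2 = (258, 91, -90).
v_4 = A·v_3 = (1047, -1120, 27).

v_4 = (1047, -1120, 27)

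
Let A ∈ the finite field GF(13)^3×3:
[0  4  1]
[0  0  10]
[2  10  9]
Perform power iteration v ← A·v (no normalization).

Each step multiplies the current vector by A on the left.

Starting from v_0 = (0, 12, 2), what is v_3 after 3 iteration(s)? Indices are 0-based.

v_0 = (0, 12, 2).
v_1 = A·v_0 = (11, 7, 8).
v_2 = A·v_1 = (10, 2, 8).
v_3 = A·v_2 = (3, 2, 8).

v_3 = (3, 2, 8)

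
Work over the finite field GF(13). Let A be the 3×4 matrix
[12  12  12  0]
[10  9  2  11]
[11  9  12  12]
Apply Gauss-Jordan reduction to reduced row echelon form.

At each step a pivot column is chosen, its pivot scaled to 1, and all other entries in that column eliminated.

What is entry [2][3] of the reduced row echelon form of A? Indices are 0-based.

M[2][3] = 4

pivot(0,0)=12: scale R0 → (1, 1, 1, 0)
  clear (1,0): R1 −= (10)R0 → (0, 12, 5, 11)
  clear (2,0): R2 −= (11)R0 → (0, 11, 1, 12)
pivot(1,1)=12: scale R1 → (0, 1, 8, 2)
  clear (0,1): R0 −= (1)R1 → (1, 0, 6, 11)
  clear (2,1): R2 −= (11)R1 → (0, 0, 4, 3)
pivot(2,2)=4: scale R2 → (0, 0, 1, 4)
  clear (0,2): R0 −= (6)R2 → (1, 0, 0, 0)
  clear (1,2): R1 −= (8)R2 → (0, 1, 0, 9)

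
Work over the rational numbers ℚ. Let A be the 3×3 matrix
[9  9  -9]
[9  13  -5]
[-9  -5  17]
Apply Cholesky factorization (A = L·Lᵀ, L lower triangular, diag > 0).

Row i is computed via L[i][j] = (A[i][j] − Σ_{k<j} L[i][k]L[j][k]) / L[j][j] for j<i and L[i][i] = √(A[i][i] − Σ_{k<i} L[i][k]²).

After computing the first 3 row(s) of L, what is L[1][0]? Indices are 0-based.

L[1][0] = 3

Step 1: L[0][0] = √(9) = 3.
  L[1][0] = (9) / L[0][0] = 3.
Step 2: L[1][1] = √(4) = 2.
  L[2][0] = (-9) / L[0][0] = -3.
  L[2][1] = (4) / L[1][1] = 2.
Step 3: L[2][2] = √(4) = 2.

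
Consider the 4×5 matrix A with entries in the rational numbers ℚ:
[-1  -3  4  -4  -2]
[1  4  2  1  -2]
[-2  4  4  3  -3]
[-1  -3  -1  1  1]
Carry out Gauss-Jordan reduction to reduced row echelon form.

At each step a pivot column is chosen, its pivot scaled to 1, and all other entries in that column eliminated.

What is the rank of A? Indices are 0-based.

pivot(0,0)=-1: scale R0 → (1, 3, -4, 4, 2)
  clear (1,0): R1 −= (1)R0 → (0, 1, 6, -3, -4)
  clear (2,0): R2 −= (-2)R0 → (0, 10, -4, 11, 1)
  clear (3,0): R3 −= (-1)R0 → (0, 0, -5, 5, 3)
pivot(1,1)=1: scale R1 → (0, 1, 6, -3, -4)
  clear (0,1): R0 −= (3)R1 → (1, 0, -22, 13, 14)
  clear (2,1): R2 −= (10)R1 → (0, 0, -64, 41, 41)
pivot(2,2)=-64: scale R2 → (0, 0, 1, -41/64, -41/64)
  clear (0,2): R0 −= (-22)R2 → (1, 0, 0, -35/32, -3/32)
  clear (1,2): R1 −= (6)R2 → (0, 1, 0, 27/32, -5/32)
  clear (3,2): R3 −= (-5)R2 → (0, 0, 0, 115/64, -13/64)
pivot(3,3)=115/64: scale R3 → (0, 0, 0, 1, -13/115)
  clear (0,3): R0 −= (-35/32)R3 → (1, 0, 0, 0, -5/23)
  clear (1,3): R1 −= (27/32)R3 → (0, 1, 0, 0, -7/115)
  clear (2,3): R2 −= (-41/64)R3 → (0, 0, 1, 0, -82/115)

rank = 4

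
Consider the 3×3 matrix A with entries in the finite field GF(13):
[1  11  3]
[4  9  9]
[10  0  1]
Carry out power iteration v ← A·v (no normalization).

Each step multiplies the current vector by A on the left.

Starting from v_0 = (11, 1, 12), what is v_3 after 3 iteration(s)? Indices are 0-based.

v_0 = (11, 1, 12).
v_1 = A·v_0 = (6, 5, 5).
v_2 = A·v_1 = (11, 10, 0).
v_3 = A·v_2 = (4, 4, 6).

v_3 = (4, 4, 6)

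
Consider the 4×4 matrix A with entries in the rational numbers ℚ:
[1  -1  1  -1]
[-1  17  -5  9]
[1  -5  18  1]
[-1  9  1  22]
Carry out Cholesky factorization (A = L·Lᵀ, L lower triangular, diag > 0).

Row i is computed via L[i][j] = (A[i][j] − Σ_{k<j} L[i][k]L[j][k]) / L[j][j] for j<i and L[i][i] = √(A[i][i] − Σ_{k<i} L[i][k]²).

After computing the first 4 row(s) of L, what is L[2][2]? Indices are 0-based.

Step 1: L[0][0] = √(1) = 1.
  L[1][0] = (-1) / L[0][0] = -1.
Step 2: L[1][1] = √(16) = 4.
  L[2][0] = (1) / L[0][0] = 1.
  L[2][1] = (-4) / L[1][1] = -1.
Step 3: L[2][2] = √(16) = 4.
  L[3][0] = (-1) / L[0][0] = -1.
  L[3][1] = (8) / L[1][1] = 2.
  L[3][2] = (4) / L[2][2] = 1.
Step 4: L[3][3] = √(16) = 4.

L[2][2] = 4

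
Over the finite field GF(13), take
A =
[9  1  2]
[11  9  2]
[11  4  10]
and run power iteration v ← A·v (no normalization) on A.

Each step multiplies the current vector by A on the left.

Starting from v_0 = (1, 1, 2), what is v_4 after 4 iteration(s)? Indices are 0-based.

v_4 = (5, 12, 2)

v_0 = (1, 1, 2).
v_1 = A·v_0 = (1, 11, 9).
v_2 = A·v_1 = (12, 11, 2).
v_3 = A·v_2 = (6, 1, 1).
v_4 = A·v_3 = (5, 12, 2).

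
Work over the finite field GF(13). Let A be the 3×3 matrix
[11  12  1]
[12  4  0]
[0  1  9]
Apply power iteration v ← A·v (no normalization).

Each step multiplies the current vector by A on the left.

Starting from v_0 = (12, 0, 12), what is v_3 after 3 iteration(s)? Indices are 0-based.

v_3 = (6, 11, 11)

v_0 = (12, 0, 12).
v_1 = A·v_0 = (1, 1, 4).
v_2 = A·v_1 = (1, 3, 11).
v_3 = A·v_2 = (6, 11, 11).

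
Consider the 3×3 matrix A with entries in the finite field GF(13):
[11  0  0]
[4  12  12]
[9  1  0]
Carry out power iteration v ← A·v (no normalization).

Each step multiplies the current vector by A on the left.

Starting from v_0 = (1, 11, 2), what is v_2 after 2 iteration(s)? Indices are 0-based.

v_2 = (4, 7, 12)

v_0 = (1, 11, 2).
v_1 = A·v_0 = (11, 4, 7).
v_2 = A·v_1 = (4, 7, 12).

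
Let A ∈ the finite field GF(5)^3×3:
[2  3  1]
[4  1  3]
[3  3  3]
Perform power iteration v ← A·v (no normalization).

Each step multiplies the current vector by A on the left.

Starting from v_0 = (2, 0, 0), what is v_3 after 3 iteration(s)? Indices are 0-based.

v_0 = (2, 0, 0).
v_1 = A·v_0 = (4, 3, 1).
v_2 = A·v_1 = (3, 2, 4).
v_3 = A·v_2 = (1, 1, 2).

v_3 = (1, 1, 2)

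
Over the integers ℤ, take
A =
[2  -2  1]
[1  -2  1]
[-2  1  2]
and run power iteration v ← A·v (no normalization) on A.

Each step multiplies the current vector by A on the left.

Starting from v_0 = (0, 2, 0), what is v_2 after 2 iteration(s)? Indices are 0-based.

v_2 = (2, 6, 8)

v_0 = (0, 2, 0).
v_1 = A·v_0 = (-4, -4, 2).
v_2 = A·v_1 = (2, 6, 8).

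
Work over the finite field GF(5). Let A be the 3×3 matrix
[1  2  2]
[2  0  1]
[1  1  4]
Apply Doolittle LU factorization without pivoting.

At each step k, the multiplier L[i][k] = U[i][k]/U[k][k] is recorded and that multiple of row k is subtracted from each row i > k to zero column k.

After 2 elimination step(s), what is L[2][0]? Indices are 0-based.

L[2][0] = 1

Step 1: pivot at (0,0) is 1.
  row1 ← row1 − (2)·row0  ⇒  L[1][0]=2, U row1=(0, 1, 2)
  row2 ← row2 − (1)·row0  ⇒  L[2][0]=1, U row2=(0, 4, 2)
Step 2: pivot at (1,1) is 1.
  row2 ← row2 − (4)·row1  ⇒  L[2][1]=4, U row2=(0, 0, 4)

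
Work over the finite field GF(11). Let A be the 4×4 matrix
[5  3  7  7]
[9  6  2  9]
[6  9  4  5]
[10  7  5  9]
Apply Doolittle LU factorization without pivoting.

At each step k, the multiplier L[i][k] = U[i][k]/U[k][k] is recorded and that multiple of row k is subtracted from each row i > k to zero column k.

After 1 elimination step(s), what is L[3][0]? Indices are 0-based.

[col 0] pivot 5
  R1 -= 4*R0 → (0, 5, 7, 3)  (L[1][0] := 4)
  R2 -= 10*R0 → (0, 1, 0, 1)  (L[2][0] := 10)
  R3 -= 2*R0 → (0, 1, 2, 6)  (L[3][0] := 2)

L[3][0] = 2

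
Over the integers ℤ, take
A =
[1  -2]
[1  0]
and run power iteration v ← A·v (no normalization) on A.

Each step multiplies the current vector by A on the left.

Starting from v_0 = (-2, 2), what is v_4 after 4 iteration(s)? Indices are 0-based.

v_0 = (-2, 2).
v_1 = A·v_0 = (-6, -2).
v_2 = A·v_1 = (-2, -6).
v_3 = A·v_2 = (10, -2).
v_4 = A·v_3 = (14, 10).

v_4 = (14, 10)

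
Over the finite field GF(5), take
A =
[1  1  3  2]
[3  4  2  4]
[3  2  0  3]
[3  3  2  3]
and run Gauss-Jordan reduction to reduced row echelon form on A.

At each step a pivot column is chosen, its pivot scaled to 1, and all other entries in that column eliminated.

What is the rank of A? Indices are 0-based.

rank = 4

pivot(0,0)=1: scale R0 → (1, 1, 3, 2)
  clear (1,0): R1 −= (3)R0 → (0, 1, 3, 3)
  clear (2,0): R2 −= (3)R0 → (0, 4, 1, 2)
  clear (3,0): R3 −= (3)R0 → (0, 0, 3, 2)
pivot(1,1)=1: scale R1 → (0, 1, 3, 3)
  clear (0,1): R0 −= (1)R1 → (1, 0, 0, 4)
  clear (2,1): R2 −= (4)R1 → (0, 0, 4, 0)
pivot(2,2)=4: scale R2 → (0, 0, 1, 0)
  clear (1,2): R1 −= (3)R2 → (0, 1, 0, 3)
  clear (3,2): R3 −= (3)R2 → (0, 0, 0, 2)
pivot(3,3)=2: scale R3 → (0, 0, 0, 1)
  clear (0,3): R0 −= (4)R3 → (1, 0, 0, 0)
  clear (1,3): R1 −= (3)R3 → (0, 1, 0, 0)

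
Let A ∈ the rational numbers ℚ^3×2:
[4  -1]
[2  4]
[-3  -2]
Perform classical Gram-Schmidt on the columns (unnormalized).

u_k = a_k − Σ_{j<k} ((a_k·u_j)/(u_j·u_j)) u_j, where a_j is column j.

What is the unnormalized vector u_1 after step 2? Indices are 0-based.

Step 1: u_0 = a_0 = (4, 2, -3).
Step 2: u_1 = a_1 − (10/29)·u_0 = (-69/29, 96/29, -28/29).

u_1 = (-69/29, 96/29, -28/29)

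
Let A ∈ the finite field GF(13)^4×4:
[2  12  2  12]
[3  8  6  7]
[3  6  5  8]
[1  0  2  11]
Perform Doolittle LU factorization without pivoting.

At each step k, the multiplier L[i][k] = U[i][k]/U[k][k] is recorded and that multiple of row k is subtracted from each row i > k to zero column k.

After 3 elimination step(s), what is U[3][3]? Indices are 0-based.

U[3][3] = 10

[col 0] pivot 2
  R1 -= 8*R0 → (0, 3, 3, 2)  (L[1][0] := 8)
  R2 -= 8*R0 → (0, 1, 2, 3)  (L[2][0] := 8)
  R3 -= 7*R0 → (0, 7, 1, 5)  (L[3][0] := 7)
[col 1] pivot 3
  R2 -= 9*R1 → (0, 0, 1, 11)  (L[2][1] := 9)
  R3 -= 11*R1 → (0, 0, 7, 9)  (L[3][1] := 11)
[col 2] pivot 1
  R3 -= 7*R2 → (0, 0, 0, 10)  (L[3][2] := 7)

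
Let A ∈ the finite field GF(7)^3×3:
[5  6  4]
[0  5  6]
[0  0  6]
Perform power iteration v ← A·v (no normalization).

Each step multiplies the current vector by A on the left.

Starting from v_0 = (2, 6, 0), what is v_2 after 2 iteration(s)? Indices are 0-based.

v_2 = (4, 3, 0)

v_0 = (2, 6, 0).
v_1 = A·v_0 = (4, 2, 0).
v_2 = A·v_1 = (4, 3, 0).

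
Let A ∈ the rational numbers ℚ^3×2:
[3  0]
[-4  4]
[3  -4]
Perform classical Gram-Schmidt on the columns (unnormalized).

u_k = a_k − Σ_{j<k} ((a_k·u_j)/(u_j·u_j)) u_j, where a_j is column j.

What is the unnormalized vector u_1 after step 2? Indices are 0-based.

Step 1: u_0 = a_0 = (3, -4, 3).
Step 2: u_1 = a_1 − (-14/17)·u_0 = (42/17, 12/17, -26/17).

u_1 = (42/17, 12/17, -26/17)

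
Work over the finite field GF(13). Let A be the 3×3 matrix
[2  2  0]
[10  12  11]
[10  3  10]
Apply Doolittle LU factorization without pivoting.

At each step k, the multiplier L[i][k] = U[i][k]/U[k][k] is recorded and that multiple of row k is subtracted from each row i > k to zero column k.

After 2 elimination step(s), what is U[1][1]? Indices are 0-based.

U[1][1] = 2

[col 0] pivot 2
  R1 -= 5*R0 → (0, 2, 11)  (L[1][0] := 5)
  R2 -= 5*R0 → (0, 6, 10)  (L[2][0] := 5)
[col 1] pivot 2
  R2 -= 3*R1 → (0, 0, 3)  (L[2][1] := 3)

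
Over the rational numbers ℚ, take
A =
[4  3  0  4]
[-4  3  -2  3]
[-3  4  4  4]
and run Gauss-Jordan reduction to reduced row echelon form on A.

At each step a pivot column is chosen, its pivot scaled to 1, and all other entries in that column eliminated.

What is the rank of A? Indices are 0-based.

rank = 3

step 1: normalize row 0 (÷4) = (1, 3/4, 0, 1)
  row 1: subtract -4×row0 = (0, 6, -2, 7)
  row 2: subtract -3×row0 = (0, 25/4, 4, 7)
step 2: normalize row 1 (÷6) = (0, 1, -1/3, 7/6)
  row 0: subtract 3/4×row1 = (1, 0, 1/4, 1/8)
  row 2: subtract 25/4×row1 = (0, 0, 73/12, -7/24)
step 3: normalize row 2 (÷73/12) = (0, 0, 1, -7/146)
  row 0: subtract 1/4×row2 = (1, 0, 0, 10/73)
  row 1: subtract -1/3×row2 = (0, 1, 0, 84/73)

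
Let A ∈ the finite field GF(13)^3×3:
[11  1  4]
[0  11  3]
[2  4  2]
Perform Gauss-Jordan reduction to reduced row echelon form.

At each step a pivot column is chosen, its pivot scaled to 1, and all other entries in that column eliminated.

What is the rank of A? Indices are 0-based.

step 1: normalize row 0 (÷11) = (1, 6, 11)
  row 2: subtract 2×row0 = (0, 5, 6)
step 2: normalize row 1 (÷11) = (0, 1, 5)
  row 0: subtract 6×row1 = (1, 0, 7)
  row 2: subtract 5×row1 = (0, 0, 7)
step 3: normalize row 2 (÷7) = (0, 0, 1)
  row 0: subtract 7×row2 = (1, 0, 0)
  row 1: subtract 5×row2 = (0, 1, 0)

rank = 3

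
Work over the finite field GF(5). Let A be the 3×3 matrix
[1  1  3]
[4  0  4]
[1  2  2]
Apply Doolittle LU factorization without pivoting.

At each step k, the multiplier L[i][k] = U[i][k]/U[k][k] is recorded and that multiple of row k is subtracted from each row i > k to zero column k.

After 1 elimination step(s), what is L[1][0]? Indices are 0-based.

L[1][0] = 4

k=0: U[0][0]=1
  eliminate (1,0): mult=4, new row 1: (0, 1, 2); set L[1][0]=4
  eliminate (2,0): mult=1, new row 2: (0, 1, 4); set L[2][0]=1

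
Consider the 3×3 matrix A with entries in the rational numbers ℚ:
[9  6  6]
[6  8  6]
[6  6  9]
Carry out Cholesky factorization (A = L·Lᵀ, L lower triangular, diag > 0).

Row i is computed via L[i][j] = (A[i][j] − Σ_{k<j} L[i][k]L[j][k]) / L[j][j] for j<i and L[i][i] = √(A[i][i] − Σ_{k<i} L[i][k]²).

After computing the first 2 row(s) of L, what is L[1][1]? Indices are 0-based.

L[1][1] = 2

Step 1: L[0][0] = √(9) = 3.
  L[1][0] = (6) / L[0][0] = 2.
Step 2: L[1][1] = √(4) = 2.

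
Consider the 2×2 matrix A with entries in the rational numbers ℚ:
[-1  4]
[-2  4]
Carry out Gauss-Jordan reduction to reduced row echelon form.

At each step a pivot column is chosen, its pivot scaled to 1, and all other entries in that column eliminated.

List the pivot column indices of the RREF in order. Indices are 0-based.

[1] R0 /= -1  ⇒  (1, -4)
     R1 -= -2·R0  ⇒  (0, -4)
[2] R1 /= -4  ⇒  (0, 1)
     R0 -= -4·R1  ⇒  (1, 0)

pivot columns: 0, 1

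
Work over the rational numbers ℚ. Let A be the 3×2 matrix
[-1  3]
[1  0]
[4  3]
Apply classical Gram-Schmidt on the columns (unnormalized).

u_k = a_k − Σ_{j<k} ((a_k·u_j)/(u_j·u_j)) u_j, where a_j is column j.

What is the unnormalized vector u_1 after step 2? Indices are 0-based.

Step 1: u_0 = a_0 = (-1, 1, 4).
Step 2: u_1 = a_1 − (1/2)·u_0 = (7/2, -1/2, 1).

u_1 = (7/2, -1/2, 1)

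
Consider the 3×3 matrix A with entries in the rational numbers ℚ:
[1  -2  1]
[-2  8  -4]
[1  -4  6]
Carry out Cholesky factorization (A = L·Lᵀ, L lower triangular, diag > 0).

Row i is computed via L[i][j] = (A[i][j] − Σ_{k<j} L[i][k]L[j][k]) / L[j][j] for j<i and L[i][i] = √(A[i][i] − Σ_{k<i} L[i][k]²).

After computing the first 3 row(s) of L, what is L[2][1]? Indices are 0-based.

Step 1: L[0][0] = √(1) = 1.
  L[1][0] = (-2) / L[0][0] = -2.
Step 2: L[1][1] = √(4) = 2.
  L[2][0] = (1) / L[0][0] = 1.
  L[2][1] = (-2) / L[1][1] = -1.
Step 3: L[2][2] = √(4) = 2.

L[2][1] = -1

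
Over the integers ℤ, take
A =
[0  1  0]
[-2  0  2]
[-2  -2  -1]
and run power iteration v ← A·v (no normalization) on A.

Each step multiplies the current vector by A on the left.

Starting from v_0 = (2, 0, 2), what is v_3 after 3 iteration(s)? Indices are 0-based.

v_0 = (2, 0, 2).
v_1 = A·v_0 = (0, 0, -6).
v_2 = A·v_1 = (0, -12, 6).
v_3 = A·v_2 = (-12, 12, 18).

v_3 = (-12, 12, 18)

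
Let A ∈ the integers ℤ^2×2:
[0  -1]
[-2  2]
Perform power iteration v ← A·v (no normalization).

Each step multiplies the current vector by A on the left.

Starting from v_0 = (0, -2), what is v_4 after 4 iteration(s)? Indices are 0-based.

v_4 = (32, -88)

v_0 = (0, -2).
v_1 = A·v_0 = (2, -4).
v_2 = A·v_1 = (4, -12).
v_3 = A·v_2 = (12, -32).
v_4 = A·v_3 = (32, -88).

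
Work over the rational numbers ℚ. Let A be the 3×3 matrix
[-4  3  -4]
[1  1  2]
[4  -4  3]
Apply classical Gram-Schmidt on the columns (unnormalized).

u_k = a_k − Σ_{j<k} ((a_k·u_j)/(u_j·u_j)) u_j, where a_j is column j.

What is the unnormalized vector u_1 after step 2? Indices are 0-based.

u_1 = (-3/11, 20/11, -8/11)

Step 1: u_0 = a_0 = (-4, 1, 4).
Step 2: u_1 = a_1 − (-9/11)·u_0 = (-3/11, 20/11, -8/11).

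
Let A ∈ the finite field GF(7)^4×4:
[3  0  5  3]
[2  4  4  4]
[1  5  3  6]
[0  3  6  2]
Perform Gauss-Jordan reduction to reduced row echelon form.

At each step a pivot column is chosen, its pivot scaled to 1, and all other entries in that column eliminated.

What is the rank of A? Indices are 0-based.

rank = 4

pivot(0,0)=3: scale R0 → (1, 0, 4, 1)
  clear (1,0): R1 −= (2)R0 → (0, 4, 3, 2)
  clear (2,0): R2 −= (1)R0 → (0, 5, 6, 5)
pivot(1,1)=4: scale R1 → (0, 1, 6, 4)
  clear (2,1): R2 −= (5)R1 → (0, 0, 4, 6)
  clear (3,1): R3 −= (3)R1 → (0, 0, 2, 4)
pivot(2,2)=4: scale R2 → (0, 0, 1, 5)
  clear (0,2): R0 −= (4)R2 → (1, 0, 0, 2)
  clear (1,2): R1 −= (6)R2 → (0, 1, 0, 2)
  clear (3,2): R3 −= (2)R2 → (0, 0, 0, 1)
pivot(3,3)=1: scale R3 → (0, 0, 0, 1)
  clear (0,3): R0 −= (2)R3 → (1, 0, 0, 0)
  clear (1,3): R1 −= (2)R3 → (0, 1, 0, 0)
  clear (2,3): R2 −= (5)R3 → (0, 0, 1, 0)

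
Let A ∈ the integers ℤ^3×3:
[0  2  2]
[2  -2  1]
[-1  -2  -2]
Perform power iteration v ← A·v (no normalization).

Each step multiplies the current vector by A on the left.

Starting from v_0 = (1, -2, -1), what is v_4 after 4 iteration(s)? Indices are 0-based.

v_4 = (204, -202, -142)

v_0 = (1, -2, -1).
v_1 = A·v_0 = (-6, 5, 5).
v_2 = A·v_1 = (20, -17, -14).
v_3 = A·v_2 = (-62, 60, 42).
v_4 = A·v_3 = (204, -202, -142).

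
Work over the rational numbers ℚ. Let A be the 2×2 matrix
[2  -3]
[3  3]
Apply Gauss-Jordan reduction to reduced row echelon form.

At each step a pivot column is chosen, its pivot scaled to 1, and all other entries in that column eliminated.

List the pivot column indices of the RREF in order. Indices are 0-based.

[1] R0 /= 2  ⇒  (1, -3/2)
     R1 -= 3·R0  ⇒  (0, 15/2)
[2] R1 /= 15/2  ⇒  (0, 1)
     R0 -= -3/2·R1  ⇒  (1, 0)

pivot columns: 0, 1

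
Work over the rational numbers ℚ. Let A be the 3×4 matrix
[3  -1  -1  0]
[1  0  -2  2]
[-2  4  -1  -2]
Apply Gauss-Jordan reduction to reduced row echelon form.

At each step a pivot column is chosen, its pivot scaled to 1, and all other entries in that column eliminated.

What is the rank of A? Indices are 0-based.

step 1: normalize row 0 (÷3) = (1, -1/3, -1/3, 0)
  row 1: subtract 1×row0 = (0, 1/3, -5/3, 2)
  row 2: subtract -2×row0 = (0, 10/3, -5/3, -2)
step 2: normalize row 1 (÷1/3) = (0, 1, -5, 6)
  row 0: subtract -1/3×row1 = (1, 0, -2, 2)
  row 2: subtract 10/3×row1 = (0, 0, 15, -22)
step 3: normalize row 2 (÷15) = (0, 0, 1, -22/15)
  row 0: subtract -2×row2 = (1, 0, 0, -14/15)
  row 1: subtract -5×row2 = (0, 1, 0, -4/3)

rank = 3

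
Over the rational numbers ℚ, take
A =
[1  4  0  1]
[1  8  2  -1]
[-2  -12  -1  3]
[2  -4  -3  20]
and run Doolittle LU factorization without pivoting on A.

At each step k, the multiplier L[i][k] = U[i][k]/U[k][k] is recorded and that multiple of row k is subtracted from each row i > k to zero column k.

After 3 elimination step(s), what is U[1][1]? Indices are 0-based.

[col 0] pivot 1
  R1 -= 1*R0 → (0, 4, 2, -2)  (L[1][0] := 1)
  R2 -= -2*R0 → (0, -4, -1, 5)  (L[2][0] := -2)
  R3 -= 2*R0 → (0, -12, -3, 18)  (L[3][0] := 2)
[col 1] pivot 4
  R2 -= -1*R1 → (0, 0, 1, 3)  (L[2][1] := -1)
  R3 -= -3*R1 → (0, 0, 3, 12)  (L[3][1] := -3)
[col 2] pivot 1
  R3 -= 3*R2 → (0, 0, 0, 3)  (L[3][2] := 3)

U[1][1] = 4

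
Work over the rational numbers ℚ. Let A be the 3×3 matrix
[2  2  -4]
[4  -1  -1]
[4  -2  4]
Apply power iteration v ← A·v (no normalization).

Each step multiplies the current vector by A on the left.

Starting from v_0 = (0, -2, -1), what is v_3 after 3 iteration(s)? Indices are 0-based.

v_0 = (0, -2, -1).
v_1 = A·v_0 = (0, 3, 0).
v_2 = A·v_1 = (6, -3, -6).
v_3 = A·v_2 = (30, 33, 6).

v_3 = (30, 33, 6)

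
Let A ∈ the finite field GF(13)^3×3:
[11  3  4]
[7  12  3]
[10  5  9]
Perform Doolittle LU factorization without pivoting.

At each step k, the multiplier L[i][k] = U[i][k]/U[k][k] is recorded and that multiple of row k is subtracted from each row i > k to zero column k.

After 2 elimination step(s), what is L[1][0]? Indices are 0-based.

k=0: U[0][0]=11
  eliminate (1,0): mult=3, new row 1: (0, 3, 4); set L[1][0]=3
  eliminate (2,0): mult=8, new row 2: (0, 7, 3); set L[2][0]=8
k=1: U[1][1]=3
  eliminate (2,1): mult=11, new row 2: (0, 0, 11); set L[2][1]=11

L[1][0] = 3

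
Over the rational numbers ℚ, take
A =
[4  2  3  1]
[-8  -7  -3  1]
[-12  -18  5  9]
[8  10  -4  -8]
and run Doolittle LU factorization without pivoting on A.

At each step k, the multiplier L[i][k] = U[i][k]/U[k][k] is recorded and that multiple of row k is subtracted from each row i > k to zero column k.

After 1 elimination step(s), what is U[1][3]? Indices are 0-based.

k=0: U[0][0]=4
  eliminate (1,0): mult=-2, new row 1: (0, -3, 3, 3); set L[1][0]=-2
  eliminate (2,0): mult=-3, new row 2: (0, -12, 14, 12); set L[2][0]=-3
  eliminate (3,0): mult=2, new row 3: (0, 6, -10, -10); set L[3][0]=2

U[1][3] = 3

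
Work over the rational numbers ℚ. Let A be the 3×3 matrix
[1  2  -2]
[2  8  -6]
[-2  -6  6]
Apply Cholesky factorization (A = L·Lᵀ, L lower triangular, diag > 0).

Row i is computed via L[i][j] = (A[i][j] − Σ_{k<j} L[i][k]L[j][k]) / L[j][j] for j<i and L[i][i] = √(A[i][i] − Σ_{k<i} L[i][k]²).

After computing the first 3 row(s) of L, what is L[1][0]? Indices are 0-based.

L[1][0] = 2

Step 1: L[0][0] = √(1) = 1.
  L[1][0] = (2) / L[0][0] = 2.
Step 2: L[1][1] = √(4) = 2.
  L[2][0] = (-2) / L[0][0] = -2.
  L[2][1] = (-2) / L[1][1] = -1.
Step 3: L[2][2] = √(1) = 1.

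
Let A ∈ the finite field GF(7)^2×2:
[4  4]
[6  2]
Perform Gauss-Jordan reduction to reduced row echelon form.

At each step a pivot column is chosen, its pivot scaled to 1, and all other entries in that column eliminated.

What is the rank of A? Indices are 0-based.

rank = 2

[1] R0 /= 4  ⇒  (1, 1)
     R1 -= 6·R0  ⇒  (0, 3)
[2] R1 /= 3  ⇒  (0, 1)
     R0 -= 1·R1  ⇒  (1, 0)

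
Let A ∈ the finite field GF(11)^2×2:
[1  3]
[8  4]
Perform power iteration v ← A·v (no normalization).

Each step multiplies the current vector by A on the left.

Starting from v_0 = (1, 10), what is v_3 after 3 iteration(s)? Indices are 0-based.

v_3 = (10, 3)

v_0 = (1, 10).
v_1 = A·v_0 = (9, 4).
v_2 = A·v_1 = (10, 0).
v_3 = A·v_2 = (10, 3).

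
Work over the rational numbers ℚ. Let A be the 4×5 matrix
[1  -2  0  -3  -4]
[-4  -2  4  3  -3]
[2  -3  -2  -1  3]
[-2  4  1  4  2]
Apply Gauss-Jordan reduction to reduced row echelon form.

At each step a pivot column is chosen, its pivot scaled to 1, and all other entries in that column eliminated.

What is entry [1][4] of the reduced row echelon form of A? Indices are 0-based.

[1] R0 /= 1  ⇒  (1, -2, 0, -3, -4)
     R1 -= -4·R0  ⇒  (0, -10, 4, -9, -19)
     R2 -= 2·R0  ⇒  (0, 1, -2, 5, 11)
     R3 -= -2·R0  ⇒  (0, 0, 1, -2, -6)
[2] R1 /= -10  ⇒  (0, 1, -2/5, 9/10, 19/10)
     R0 -= -2·R1  ⇒  (1, 0, -4/5, -6/5, -1/5)
     R2 -= 1·R1  ⇒  (0, 0, -8/5, 41/10, 91/10)
[3] R2 /= -8/5  ⇒  (0, 0, 1, -41/16, -91/16)
     R0 -= -4/5·R2  ⇒  (1, 0, 0, -13/4, -19/4)
     R1 -= -2/5·R2  ⇒  (0, 1, 0, -1/8, -3/8)
     R3 -= 1·R2  ⇒  (0, 0, 0, 9/16, -5/16)
[4] R3 /= 9/16  ⇒  (0, 0, 0, 1, -5/9)
     R0 -= -13/4·R3  ⇒  (1, 0, 0, 0, -59/9)
     R1 -= -1/8·R3  ⇒  (0, 1, 0, 0, -4/9)
     R2 -= -41/16·R3  ⇒  (0, 0, 1, 0, -64/9)

M[1][4] = -4/9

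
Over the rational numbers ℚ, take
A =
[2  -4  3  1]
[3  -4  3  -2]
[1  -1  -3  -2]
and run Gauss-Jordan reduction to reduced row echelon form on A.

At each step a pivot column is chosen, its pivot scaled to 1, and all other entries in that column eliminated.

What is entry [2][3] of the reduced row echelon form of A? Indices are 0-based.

M[2][3] = 1/5

pivot(0,0)=2: scale R0 → (1, -2, 3/2, 1/2)
  clear (1,0): R1 −= (3)R0 → (0, 2, -3/2, -7/2)
  clear (2,0): R2 −= (1)R0 → (0, 1, -9/2, -5/2)
pivot(1,1)=2: scale R1 → (0, 1, -3/4, -7/4)
  clear (0,1): R0 −= (-2)R1 → (1, 0, 0, -3)
  clear (2,1): R2 −= (1)R1 → (0, 0, -15/4, -3/4)
pivot(2,2)=-15/4: scale R2 → (0, 0, 1, 1/5)
  clear (1,2): R1 −= (-3/4)R2 → (0, 1, 0, -8/5)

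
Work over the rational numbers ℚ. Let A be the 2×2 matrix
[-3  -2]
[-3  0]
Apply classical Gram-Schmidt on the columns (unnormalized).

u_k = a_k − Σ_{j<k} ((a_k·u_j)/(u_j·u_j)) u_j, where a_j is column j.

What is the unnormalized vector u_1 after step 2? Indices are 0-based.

u_1 = (-1, 1)

Step 1: u_0 = a_0 = (-3, -3).
Step 2: u_1 = a_1 − (1/3)·u_0 = (-1, 1).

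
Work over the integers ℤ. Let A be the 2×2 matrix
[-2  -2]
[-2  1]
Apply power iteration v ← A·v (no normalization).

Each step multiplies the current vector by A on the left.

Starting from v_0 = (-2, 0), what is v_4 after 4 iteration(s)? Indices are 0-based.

v_4 = (-136, -52)

v_0 = (-2, 0).
v_1 = A·v_0 = (4, 4).
v_2 = A·v_1 = (-16, -4).
v_3 = A·v_2 = (40, 28).
v_4 = A·v_3 = (-136, -52).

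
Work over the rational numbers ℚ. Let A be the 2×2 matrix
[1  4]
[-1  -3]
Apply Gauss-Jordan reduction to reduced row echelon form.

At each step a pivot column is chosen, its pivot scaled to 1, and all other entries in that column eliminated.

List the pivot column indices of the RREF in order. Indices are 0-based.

pivot columns: 0, 1

step 1: normalize row 0 (÷1) = (1, 4)
  row 1: subtract -1×row0 = (0, 1)
step 2: normalize row 1 (÷1) = (0, 1)
  row 0: subtract 4×row1 = (1, 0)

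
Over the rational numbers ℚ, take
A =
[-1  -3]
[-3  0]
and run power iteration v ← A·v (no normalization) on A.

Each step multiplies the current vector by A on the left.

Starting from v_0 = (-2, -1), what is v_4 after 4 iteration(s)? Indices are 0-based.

v_4 = (-275, -204)

v_0 = (-2, -1).
v_1 = A·v_0 = (5, 6).
v_2 = A·v_1 = (-23, -15).
v_3 = A·v_2 = (68, 69).
v_4 = A·v_3 = (-275, -204).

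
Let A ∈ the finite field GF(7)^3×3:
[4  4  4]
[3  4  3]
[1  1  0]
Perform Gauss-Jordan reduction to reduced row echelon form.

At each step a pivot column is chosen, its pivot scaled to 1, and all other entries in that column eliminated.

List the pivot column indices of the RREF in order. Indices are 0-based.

pivot(0,0)=4: scale R0 → (1, 1, 1)
  clear (1,0): R1 −= (3)R0 → (0, 1, 0)
  clear (2,0): R2 −= (1)R0 → (0, 0, 6)
pivot(1,1)=1: scale R1 → (0, 1, 0)
  clear (0,1): R0 −= (1)R1 → (1, 0, 1)
pivot(2,2)=6: scale R2 → (0, 0, 1)
  clear (0,2): R0 −= (1)R2 → (1, 0, 0)

pivot columns: 0, 1, 2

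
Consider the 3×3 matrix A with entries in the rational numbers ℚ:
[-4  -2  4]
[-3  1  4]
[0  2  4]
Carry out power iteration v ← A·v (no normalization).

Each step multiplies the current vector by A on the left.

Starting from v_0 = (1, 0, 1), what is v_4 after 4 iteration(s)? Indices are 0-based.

v_0 = (1, 0, 1).
v_1 = A·v_0 = (0, 1, 4).
v_2 = A·v_1 = (14, 17, 18).
v_3 = A·v_2 = (-18, 47, 106).
v_4 = A·v_3 = (402, 525, 518).

v_4 = (402, 525, 518)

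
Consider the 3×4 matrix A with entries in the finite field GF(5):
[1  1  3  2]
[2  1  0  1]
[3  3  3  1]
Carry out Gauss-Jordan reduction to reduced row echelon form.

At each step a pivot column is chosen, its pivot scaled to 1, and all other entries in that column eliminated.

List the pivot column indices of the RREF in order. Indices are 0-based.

[1] R0 /= 1  ⇒  (1, 1, 3, 2)
     R1 -= 2·R0  ⇒  (0, 4, 4, 2)
     R2 -= 3·R0  ⇒  (0, 0, 4, 0)
[2] R1 /= 4  ⇒  (0, 1, 1, 3)
     R0 -= 1·R1  ⇒  (1, 0, 2, 4)
[3] R2 /= 4  ⇒  (0, 0, 1, 0)
     R0 -= 2·R2  ⇒  (1, 0, 0, 4)
     R1 -= 1·R2  ⇒  (0, 1, 0, 3)

pivot columns: 0, 1, 2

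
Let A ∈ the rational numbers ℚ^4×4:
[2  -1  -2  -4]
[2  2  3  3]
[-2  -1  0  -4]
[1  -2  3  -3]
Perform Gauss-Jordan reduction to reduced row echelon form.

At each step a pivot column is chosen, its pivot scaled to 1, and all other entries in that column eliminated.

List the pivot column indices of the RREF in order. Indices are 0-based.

pivot(0,0)=2: scale R0 → (1, -1/2, -1, -2)
  clear (1,0): R1 −= (2)R0 → (0, 3, 5, 7)
  clear (2,0): R2 −= (-2)R0 → (0, -2, -2, -8)
  clear (3,0): R3 −= (1)R0 → (0, -3/2, 4, -1)
pivot(1,1)=3: scale R1 → (0, 1, 5/3, 7/3)
  clear (0,1): R0 −= (-1/2)R1 → (1, 0, -1/6, -5/6)
  clear (2,1): R2 −= (-2)R1 → (0, 0, 4/3, -10/3)
  clear (3,1): R3 −= (-3/2)R1 → (0, 0, 13/2, 5/2)
pivot(2,2)=4/3: scale R2 → (0, 0, 1, -5/2)
  clear (0,2): R0 −= (-1/6)R2 → (1, 0, 0, -5/4)
  clear (1,2): R1 −= (5/3)R2 → (0, 1, 0, 13/2)
  clear (3,2): R3 −= (13/2)R2 → (0, 0, 0, 75/4)
pivot(3,3)=75/4: scale R3 → (0, 0, 0, 1)
  clear (0,3): R0 −= (-5/4)R3 → (1, 0, 0, 0)
  clear (1,3): R1 −= (13/2)R3 → (0, 1, 0, 0)
  clear (2,3): R2 −= (-5/2)R3 → (0, 0, 1, 0)

pivot columns: 0, 1, 2, 3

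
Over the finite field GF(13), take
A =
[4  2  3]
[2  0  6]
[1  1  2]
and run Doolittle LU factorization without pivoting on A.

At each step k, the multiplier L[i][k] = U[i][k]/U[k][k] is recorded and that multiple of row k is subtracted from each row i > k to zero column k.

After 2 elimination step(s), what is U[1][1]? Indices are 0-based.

[col 0] pivot 4
  R1 -= 7*R0 → (0, 12, 11)  (L[1][0] := 7)
  R2 -= 10*R0 → (0, 7, 11)  (L[2][0] := 10)
[col 1] pivot 12
  R2 -= 6*R1 → (0, 0, 10)  (L[2][1] := 6)

U[1][1] = 12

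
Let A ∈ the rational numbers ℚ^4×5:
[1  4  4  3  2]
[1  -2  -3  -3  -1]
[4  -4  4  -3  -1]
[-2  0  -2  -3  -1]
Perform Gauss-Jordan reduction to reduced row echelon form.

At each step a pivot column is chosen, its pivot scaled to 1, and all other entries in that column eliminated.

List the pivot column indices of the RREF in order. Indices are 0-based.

step 1: normalize row 0 (÷1) = (1, 4, 4, 3, 2)
  row 1: subtract 1×row0 = (0, -6, -7, -6, -3)
  row 2: subtract 4×row0 = (0, -20, -12, -15, -9)
  row 3: subtract -2×row0 = (0, 8, 6, 3, 3)
step 2: normalize row 1 (÷-6) = (0, 1, 7/6, 1, 1/2)
  row 0: subtract 4×row1 = (1, 0, -2/3, -1, 0)
  row 2: subtract -20×row1 = (0, 0, 34/3, 5, 1)
  row 3: subtract 8×row1 = (0, 0, -10/3, -5, -1)
step 3: normalize row 2 (÷34/3) = (0, 0, 1, 15/34, 3/34)
  row 0: subtract -2/3×row2 = (1, 0, 0, -12/17, 1/17)
  row 1: subtract 7/6×row2 = (0, 1, 0, 33/68, 27/68)
  row 3: subtract -10/3×row2 = (0, 0, 0, -60/17, -12/17)
step 4: normalize row 3 (÷-60/17) = (0, 0, 0, 1, 1/5)
  row 0: subtract -12/17×row3 = (1, 0, 0, 0, 1/5)
  row 1: subtract 33/68×row3 = (0, 1, 0, 0, 3/10)
  row 2: subtract 15/34×row3 = (0, 0, 1, 0, 0)

pivot columns: 0, 1, 2, 3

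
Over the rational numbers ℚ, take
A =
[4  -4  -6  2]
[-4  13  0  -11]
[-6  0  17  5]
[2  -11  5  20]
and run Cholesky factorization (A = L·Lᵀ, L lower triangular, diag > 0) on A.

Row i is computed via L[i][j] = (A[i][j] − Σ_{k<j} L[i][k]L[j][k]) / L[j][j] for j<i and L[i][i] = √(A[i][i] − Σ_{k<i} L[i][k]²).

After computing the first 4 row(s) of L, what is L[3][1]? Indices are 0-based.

Step 1: L[0][0] = √(4) = 2.
  L[1][0] = (-4) / L[0][0] = -2.
Step 2: L[1][1] = √(9) = 3.
  L[2][0] = (-6) / L[0][0] = -3.
  L[2][1] = (-6) / L[1][1] = -2.
Step 3: L[2][2] = √(4) = 2.
  L[3][0] = (2) / L[0][0] = 1.
  L[3][1] = (-9) / L[1][1] = -3.
  L[3][2] = (2) / L[2][2] = 1.
Step 4: L[3][3] = √(9) = 3.

L[3][1] = -3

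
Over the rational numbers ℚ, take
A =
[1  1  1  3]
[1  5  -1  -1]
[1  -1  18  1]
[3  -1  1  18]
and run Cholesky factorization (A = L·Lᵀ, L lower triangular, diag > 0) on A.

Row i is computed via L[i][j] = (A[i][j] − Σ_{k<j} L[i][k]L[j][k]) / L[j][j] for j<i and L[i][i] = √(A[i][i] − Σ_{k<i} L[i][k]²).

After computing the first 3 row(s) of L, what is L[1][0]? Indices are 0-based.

L[1][0] = 1

Step 1: L[0][0] = √(1) = 1.
  L[1][0] = (1) / L[0][0] = 1.
Step 2: L[1][1] = √(4) = 2.
  L[2][0] = (1) / L[0][0] = 1.
  L[2][1] = (-2) / L[1][1] = -1.
Step 3: L[2][2] = √(16) = 4.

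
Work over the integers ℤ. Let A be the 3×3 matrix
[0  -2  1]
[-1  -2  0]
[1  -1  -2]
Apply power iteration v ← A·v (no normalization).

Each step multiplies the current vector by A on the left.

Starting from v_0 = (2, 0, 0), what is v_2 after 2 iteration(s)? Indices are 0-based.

v_0 = (2, 0, 0).
v_1 = A·v_0 = (0, -2, 2).
v_2 = A·v_1 = (6, 4, -2).

v_2 = (6, 4, -2)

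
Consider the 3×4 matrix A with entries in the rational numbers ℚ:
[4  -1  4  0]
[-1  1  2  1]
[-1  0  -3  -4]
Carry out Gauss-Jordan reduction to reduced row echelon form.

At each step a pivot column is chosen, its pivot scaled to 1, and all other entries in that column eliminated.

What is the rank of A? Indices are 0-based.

rank = 3

[1] R0 /= 4  ⇒  (1, -1/4, 1, 0)
     R1 -= -1·R0  ⇒  (0, 3/4, 3, 1)
     R2 -= -1·R0  ⇒  (0, -1/4, -2, -4)
[2] R1 /= 3/4  ⇒  (0, 1, 4, 4/3)
     R0 -= -1/4·R1  ⇒  (1, 0, 2, 1/3)
     R2 -= -1/4·R1  ⇒  (0, 0, -1, -11/3)
[3] R2 /= -1  ⇒  (0, 0, 1, 11/3)
     R0 -= 2·R2  ⇒  (1, 0, 0, -7)
     R1 -= 4·R2  ⇒  (0, 1, 0, -40/3)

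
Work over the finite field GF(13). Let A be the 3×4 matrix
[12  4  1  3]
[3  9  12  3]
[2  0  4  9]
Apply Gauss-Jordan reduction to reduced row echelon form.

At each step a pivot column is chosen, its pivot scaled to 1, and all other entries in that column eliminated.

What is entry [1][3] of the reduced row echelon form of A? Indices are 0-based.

M[1][3] = 7

pivot(0,0)=12: scale R0 → (1, 9, 12, 10)
  clear (1,0): R1 −= (3)R0 → (0, 8, 2, 12)
  clear (2,0): R2 −= (2)R0 → (0, 8, 6, 2)
pivot(1,1)=8: scale R1 → (0, 1, 10, 8)
  clear (0,1): R0 −= (9)R1 → (1, 0, 0, 3)
  clear (2,1): R2 −= (8)R1 → (0, 0, 4, 3)
pivot(2,2)=4: scale R2 → (0, 0, 1, 4)
  clear (1,2): R1 −= (10)R2 → (0, 1, 0, 7)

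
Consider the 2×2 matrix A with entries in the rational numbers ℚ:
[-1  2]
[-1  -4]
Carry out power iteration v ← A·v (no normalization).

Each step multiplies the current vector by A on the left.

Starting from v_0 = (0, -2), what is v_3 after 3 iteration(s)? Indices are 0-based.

v_0 = (0, -2).
v_1 = A·v_0 = (-4, 8).
v_2 = A·v_1 = (20, -28).
v_3 = A·v_2 = (-76, 92).

v_3 = (-76, 92)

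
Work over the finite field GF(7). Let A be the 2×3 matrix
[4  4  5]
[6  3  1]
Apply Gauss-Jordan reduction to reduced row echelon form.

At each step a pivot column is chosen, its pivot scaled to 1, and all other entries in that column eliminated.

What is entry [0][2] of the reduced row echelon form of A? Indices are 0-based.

M[0][2] = 2

[1] R0 /= 4  ⇒  (1, 1, 3)
     R1 -= 6·R0  ⇒  (0, 4, 4)
[2] R1 /= 4  ⇒  (0, 1, 1)
     R0 -= 1·R1  ⇒  (1, 0, 2)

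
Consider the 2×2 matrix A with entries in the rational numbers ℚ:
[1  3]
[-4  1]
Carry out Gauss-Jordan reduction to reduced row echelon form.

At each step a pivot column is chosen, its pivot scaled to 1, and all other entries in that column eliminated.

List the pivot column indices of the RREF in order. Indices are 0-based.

[1] R0 /= 1  ⇒  (1, 3)
     R1 -= -4·R0  ⇒  (0, 13)
[2] R1 /= 13  ⇒  (0, 1)
     R0 -= 3·R1  ⇒  (1, 0)

pivot columns: 0, 1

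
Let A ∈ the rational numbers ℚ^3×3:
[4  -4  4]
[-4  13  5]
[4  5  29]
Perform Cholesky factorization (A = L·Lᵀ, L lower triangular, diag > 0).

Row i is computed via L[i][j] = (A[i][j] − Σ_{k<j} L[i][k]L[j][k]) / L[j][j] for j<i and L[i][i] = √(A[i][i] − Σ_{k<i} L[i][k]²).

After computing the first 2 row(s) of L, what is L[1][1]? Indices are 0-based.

L[1][1] = 3

Step 1: L[0][0] = √(4) = 2.
  L[1][0] = (-4) / L[0][0] = -2.
Step 2: L[1][1] = √(9) = 3.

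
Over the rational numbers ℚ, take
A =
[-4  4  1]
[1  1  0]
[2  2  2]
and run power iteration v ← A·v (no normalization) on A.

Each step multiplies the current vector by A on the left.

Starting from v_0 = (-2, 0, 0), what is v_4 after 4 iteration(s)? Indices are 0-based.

v_4 = (-1036, 166, 196)

v_0 = (-2, 0, 0).
v_1 = A·v_0 = (8, -2, -4).
v_2 = A·v_1 = (-44, 6, 4).
v_3 = A·v_2 = (204, -38, -68).
v_4 = A·v_3 = (-1036, 166, 196).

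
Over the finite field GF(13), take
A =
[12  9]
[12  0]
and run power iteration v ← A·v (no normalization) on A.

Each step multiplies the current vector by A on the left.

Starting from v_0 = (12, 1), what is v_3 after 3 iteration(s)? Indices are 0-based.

v_3 = (2, 1)

v_0 = (12, 1).
v_1 = A·v_0 = (10, 1).
v_2 = A·v_1 = (12, 3).
v_3 = A·v_2 = (2, 1).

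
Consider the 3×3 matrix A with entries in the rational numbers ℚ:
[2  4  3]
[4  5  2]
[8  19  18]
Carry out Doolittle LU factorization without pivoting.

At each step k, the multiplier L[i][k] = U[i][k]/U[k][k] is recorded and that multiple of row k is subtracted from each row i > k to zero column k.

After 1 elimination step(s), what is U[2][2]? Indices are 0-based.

U[2][2] = 6

Step 1: pivot at (0,0) is 2.
  row1 ← row1 − (2)·row0  ⇒  L[1][0]=2, U row1=(0, -3, -4)
  row2 ← row2 − (4)·row0  ⇒  L[2][0]=4, U row2=(0, 3, 6)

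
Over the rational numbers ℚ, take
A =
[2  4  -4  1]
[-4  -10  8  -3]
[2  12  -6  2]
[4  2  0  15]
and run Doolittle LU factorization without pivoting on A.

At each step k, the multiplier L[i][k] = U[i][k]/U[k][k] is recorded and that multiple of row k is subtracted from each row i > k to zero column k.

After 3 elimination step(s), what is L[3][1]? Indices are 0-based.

Step 1: pivot at (0,0) is 2.
  row1 ← row1 − (-2)·row0  ⇒  L[1][0]=-2, U row1=(0, -2, 0, -1)
  row2 ← row2 − (1)·row0  ⇒  L[2][0]=1, U row2=(0, 8, -2, 1)
  row3 ← row3 − (2)·row0  ⇒  L[3][0]=2, U row3=(0, -6, 8, 13)
Step 2: pivot at (1,1) is -2.
  row2 ← row2 − (-4)·row1  ⇒  L[2][1]=-4, U row2=(0, 0, -2, -3)
  row3 ← row3 − (3)·row1  ⇒  L[3][1]=3, U row3=(0, 0, 8, 16)
Step 3: pivot at (2,2) is -2.
  row3 ← row3 − (-4)·row2  ⇒  L[3][2]=-4, U row3=(0, 0, 0, 4)

L[3][1] = 3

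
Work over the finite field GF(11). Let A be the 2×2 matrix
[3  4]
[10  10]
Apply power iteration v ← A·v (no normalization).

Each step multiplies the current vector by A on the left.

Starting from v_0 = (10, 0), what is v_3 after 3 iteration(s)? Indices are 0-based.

v_0 = (10, 0).
v_1 = A·v_0 = (8, 1).
v_2 = A·v_1 = (6, 2).
v_3 = A·v_2 = (4, 3).

v_3 = (4, 3)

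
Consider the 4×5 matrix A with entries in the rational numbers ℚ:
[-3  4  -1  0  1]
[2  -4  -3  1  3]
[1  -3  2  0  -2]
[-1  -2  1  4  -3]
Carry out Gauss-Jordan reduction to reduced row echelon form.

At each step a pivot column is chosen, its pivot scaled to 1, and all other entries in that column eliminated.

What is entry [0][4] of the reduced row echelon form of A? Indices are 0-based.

M[0][4] = -1/9

pivot(0,0)=-3: scale R0 → (1, -4/3, 1/3, 0, -1/3)
  clear (1,0): R1 −= (2)R0 → (0, -4/3, -11/3, 1, 11/3)
  clear (2,0): R2 −= (1)R0 → (0, -5/3, 5/3, 0, -5/3)
  clear (3,0): R3 −= (-1)R0 → (0, -10/3, 4/3, 4, -10/3)
pivot(1,1)=-4/3: scale R1 → (0, 1, 11/4, -3/4, -11/4)
  clear (0,1): R0 −= (-4/3)R1 → (1, 0, 4, -1, -4)
  clear (2,1): R2 −= (-5/3)R1 → (0, 0, 25/4, -5/4, -25/4)
  clear (3,1): R3 −= (-10/3)R1 → (0, 0, 21/2, 3/2, -25/2)
pivot(2,2)=25/4: scale R2 → (0, 0, 1, -1/5, -1)
  clear (0,2): R0 −= (4)R2 → (1, 0, 0, -1/5, 0)
  clear (1,2): R1 −= (11/4)R2 → (0, 1, 0, -1/5, 0)
  clear (3,2): R3 −= (21/2)R2 → (0, 0, 0, 18/5, -2)
pivot(3,3)=18/5: scale R3 → (0, 0, 0, 1, -5/9)
  clear (0,3): R0 −= (-1/5)R3 → (1, 0, 0, 0, -1/9)
  clear (1,3): R1 −= (-1/5)R3 → (0, 1, 0, 0, -1/9)
  clear (2,3): R2 −= (-1/5)R3 → (0, 0, 1, 0, -10/9)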